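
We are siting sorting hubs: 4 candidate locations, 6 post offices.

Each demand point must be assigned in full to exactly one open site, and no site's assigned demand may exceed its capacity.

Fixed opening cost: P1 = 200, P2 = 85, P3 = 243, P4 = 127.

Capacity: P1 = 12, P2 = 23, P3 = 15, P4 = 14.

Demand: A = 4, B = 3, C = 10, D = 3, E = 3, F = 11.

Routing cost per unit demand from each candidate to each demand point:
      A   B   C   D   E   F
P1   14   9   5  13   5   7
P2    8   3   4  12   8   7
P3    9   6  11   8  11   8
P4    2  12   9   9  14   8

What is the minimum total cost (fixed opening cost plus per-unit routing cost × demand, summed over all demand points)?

Open {P2, P4}; cheapest assignment that respects the capacities:
  P2 (cap 23, load 20): A, B, C, E — cost 4×8 + 3×3 + 10×4 + 3×8 = 105
  P4 (cap 14, load 14): D, F — cost 3×9 + 11×8 = 115
  Shipping 220, fixed 212 → total 432.
  Any other capacity-feasible assignment to {P2, P4} ships for at least 220.
Compare {P1, P2}: its best feasible assignment gives total 503.
Compare {P2, P3}: its best feasible assignment gives total 545.
Every other set of open sites that can feasibly serve all demand totals ≥ 503 even under its best assignment. Minimum: 432.

432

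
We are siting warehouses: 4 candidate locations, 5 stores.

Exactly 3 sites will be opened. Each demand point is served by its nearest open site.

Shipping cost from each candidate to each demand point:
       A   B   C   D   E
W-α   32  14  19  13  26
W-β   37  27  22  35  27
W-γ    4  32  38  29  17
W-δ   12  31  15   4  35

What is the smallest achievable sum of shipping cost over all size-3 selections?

54

Open {W-α, W-γ, W-δ}.
  A→W-γ 4, B→W-α 14, C→W-δ 15, D→W-δ 4, E→W-γ 17  ⇒ total 54.
Compare {W-α, W-β, W-γ}: total 67.
Compare {W-β, W-γ, W-δ}: total 67.
No size-3 selection does better; minimum is 54.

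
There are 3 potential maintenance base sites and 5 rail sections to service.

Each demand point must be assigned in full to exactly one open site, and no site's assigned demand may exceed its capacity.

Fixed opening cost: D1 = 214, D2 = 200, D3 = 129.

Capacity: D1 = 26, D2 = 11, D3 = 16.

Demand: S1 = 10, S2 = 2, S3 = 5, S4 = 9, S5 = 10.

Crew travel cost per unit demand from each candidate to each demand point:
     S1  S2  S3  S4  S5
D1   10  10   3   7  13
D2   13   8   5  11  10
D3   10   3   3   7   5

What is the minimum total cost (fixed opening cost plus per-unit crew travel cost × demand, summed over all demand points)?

577

Open {D1, D3}; cheapest assignment that respects the capacities:
  D1 (cap 26, load 24): S1, S3, S4 — cost 10×10 + 5×3 + 9×7 = 178
  D3 (cap 16, load 12): S2, S5 — cost 2×3 + 10×5 = 56
  Shipping 234, fixed 343 → total 577.
  Any other capacity-feasible assignment to {D1, D3} ships for at least 234.
Compare {D1, D2}: its best feasible assignment gives total 712.
Compare {D1, D2, D3}: its best feasible assignment gives total 777.
Every other set of open sites that can feasibly serve all demand totals ≥ 712 even under its best assignment. Minimum: 577.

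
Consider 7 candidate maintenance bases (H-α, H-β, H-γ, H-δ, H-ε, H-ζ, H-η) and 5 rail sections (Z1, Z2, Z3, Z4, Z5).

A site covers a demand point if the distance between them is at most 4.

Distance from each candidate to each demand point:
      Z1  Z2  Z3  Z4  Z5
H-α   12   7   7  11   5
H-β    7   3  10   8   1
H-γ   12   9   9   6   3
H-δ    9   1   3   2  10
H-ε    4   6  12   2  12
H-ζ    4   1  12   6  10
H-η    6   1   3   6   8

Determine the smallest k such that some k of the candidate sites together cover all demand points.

Coverage sets (demand points within 4 of each site):
  H-α: {}
  H-β: {Z2, Z5}
  H-γ: {Z5}
  H-δ: {Z2, Z3, Z4}
  H-ε: {Z1, Z4}
  H-ζ: {Z1, Z2}
  H-η: {Z2, Z3}
No 2 sites suffice: every size-2 union leaves at least one demand point uncovered.
But {H-β, H-δ, H-ε} covers everything, so the minimum is 3.

3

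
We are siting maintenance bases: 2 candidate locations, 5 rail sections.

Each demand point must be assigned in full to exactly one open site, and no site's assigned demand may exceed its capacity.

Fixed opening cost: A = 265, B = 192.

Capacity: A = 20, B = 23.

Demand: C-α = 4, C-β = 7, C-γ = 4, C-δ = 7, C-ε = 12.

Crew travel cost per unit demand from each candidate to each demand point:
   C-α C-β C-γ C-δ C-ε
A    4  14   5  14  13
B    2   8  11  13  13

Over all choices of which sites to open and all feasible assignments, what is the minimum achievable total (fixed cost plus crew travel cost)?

Open {A, B}; cheapest assignment that respects the capacities:
  A (cap 20, load 16): C-γ, C-ε — cost 4×5 + 12×13 = 176
  B (cap 23, load 18): C-α, C-β, C-δ — cost 4×2 + 7×8 + 7×13 = 155
  Shipping 331, fixed 457 → total 788.
  Any other capacity-feasible assignment to {A, B} ships for at least 331.
Total demand is 34 and no other set of sites has combined capacity ≥ 34, so {A, B} is the only feasible choice of open sites. Minimum: 788.

788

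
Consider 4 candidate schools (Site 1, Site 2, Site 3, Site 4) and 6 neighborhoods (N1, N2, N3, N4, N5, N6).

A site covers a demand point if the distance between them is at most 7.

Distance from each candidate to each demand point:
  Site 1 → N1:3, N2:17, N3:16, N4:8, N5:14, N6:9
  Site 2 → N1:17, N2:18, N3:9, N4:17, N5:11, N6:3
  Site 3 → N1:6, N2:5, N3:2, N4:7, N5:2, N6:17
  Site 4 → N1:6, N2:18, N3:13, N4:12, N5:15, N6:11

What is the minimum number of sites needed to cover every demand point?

Coverage sets (demand points within 7 of each site):
  Site 1: {N1}
  Site 2: {N6}
  Site 3: {N1, N2, N3, N4, N5}
  Site 4: {N1}
No single site covers all 6 demand points.
But {Site 2, Site 3} covers everything, so the minimum is 2.

2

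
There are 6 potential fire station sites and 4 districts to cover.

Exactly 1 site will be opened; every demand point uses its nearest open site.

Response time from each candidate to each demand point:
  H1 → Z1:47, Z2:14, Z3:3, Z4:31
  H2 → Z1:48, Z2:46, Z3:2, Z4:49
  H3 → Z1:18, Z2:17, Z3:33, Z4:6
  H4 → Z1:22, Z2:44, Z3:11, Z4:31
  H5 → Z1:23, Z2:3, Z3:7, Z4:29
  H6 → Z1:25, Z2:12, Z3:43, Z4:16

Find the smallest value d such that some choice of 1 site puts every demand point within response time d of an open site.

29

Open {H5}.
  Farthest demand point is Z4 at response time 29 (to H5); all others are ≤ 29.
With {H3} the worst case is 33.
With {H6} the worst case is 43.
No size-1 selection achieves below 29.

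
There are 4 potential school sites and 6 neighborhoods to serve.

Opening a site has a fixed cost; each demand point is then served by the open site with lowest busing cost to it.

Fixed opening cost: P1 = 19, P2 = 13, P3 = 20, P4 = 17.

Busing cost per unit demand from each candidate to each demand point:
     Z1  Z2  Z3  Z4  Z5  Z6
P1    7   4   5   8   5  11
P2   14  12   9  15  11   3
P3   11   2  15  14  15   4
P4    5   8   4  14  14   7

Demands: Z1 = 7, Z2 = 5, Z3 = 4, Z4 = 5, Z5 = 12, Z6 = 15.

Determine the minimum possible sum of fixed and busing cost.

265

Open {P1, P2, P4}: assign each demand point to its cheapest open site.
  Z1→P4 7×5=35, Z2→P1 5×4=20, Z3→P4 4×4=16, Z4→P1 5×8=40, Z5→P1 12×5=60, Z6→P2 15×3=45
  busing cost 216, fixed 49 → total 265.
Compare {P1, P2}: busing cost 234 + fixed 32 = 266.
Compare {P1, P2, P3, P4}: busing cost 206 + fixed 69 = 275.
Compare {P1, P2, P3}: busing cost 224 + fixed 52 = 276.
All other subsets cost ≥ 266. Minimum total cost: 265.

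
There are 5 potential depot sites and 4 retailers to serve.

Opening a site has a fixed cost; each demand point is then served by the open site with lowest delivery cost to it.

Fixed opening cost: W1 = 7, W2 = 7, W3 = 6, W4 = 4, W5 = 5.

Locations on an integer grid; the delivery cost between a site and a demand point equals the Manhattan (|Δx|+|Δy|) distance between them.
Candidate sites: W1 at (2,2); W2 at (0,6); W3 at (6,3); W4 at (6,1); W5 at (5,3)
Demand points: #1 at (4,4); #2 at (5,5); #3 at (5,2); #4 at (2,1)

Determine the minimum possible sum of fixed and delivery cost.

15

Open {W5}: assign each demand point to its cheapest open site.
  #1→W5 2, #2→W5 2, #3→W5 1, #4→W5 5
  delivery cost 10, fixed 5 → total 15.
Compare {W1, W5}: delivery cost 6 + fixed 12 = 18.
Compare {W4, W5}: delivery cost 9 + fixed 9 = 18.
Compare {W3}: delivery cost 14 + fixed 6 = 20.
All other subsets cost ≥ 18. Minimum total cost: 15.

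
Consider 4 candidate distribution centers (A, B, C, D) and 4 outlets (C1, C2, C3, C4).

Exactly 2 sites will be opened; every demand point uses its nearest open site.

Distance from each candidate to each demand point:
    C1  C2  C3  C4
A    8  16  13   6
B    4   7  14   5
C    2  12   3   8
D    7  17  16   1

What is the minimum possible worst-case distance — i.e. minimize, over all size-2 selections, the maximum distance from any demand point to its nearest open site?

7

Open {B, C}.
  Farthest demand point is C2 at distance 7 (to B); all others are ≤ 7.
With {A, C} the worst case is 12.
With {C, D} the worst case is 12.
No size-2 selection achieves below 7.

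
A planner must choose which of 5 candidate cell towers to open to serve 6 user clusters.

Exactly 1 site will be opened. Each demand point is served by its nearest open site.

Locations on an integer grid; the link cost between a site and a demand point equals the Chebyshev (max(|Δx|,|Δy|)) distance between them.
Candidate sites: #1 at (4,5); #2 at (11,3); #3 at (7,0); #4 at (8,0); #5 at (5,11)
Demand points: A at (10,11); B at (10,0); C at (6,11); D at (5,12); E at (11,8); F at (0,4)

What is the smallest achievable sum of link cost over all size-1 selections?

Open {#5}.
  A→#5 5, B→#5 11, C→#5 1, D→#5 1, E→#5 6, F→#5 7  ⇒ total 31.
Compare {#1}: total 36.
Compare {#2}: total 44.
No size-1 selection does better; minimum is 31.

31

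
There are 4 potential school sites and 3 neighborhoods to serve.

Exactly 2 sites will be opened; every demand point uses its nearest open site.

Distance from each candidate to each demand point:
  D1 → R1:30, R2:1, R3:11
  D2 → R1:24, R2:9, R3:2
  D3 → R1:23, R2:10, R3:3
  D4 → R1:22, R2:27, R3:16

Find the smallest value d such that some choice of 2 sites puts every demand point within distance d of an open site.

Open {D1, D4}.
  Farthest demand point is R1 at distance 22 (to D4); all others are ≤ 22.
With {D2, D4} the worst case is 22.
With {D3, D4} the worst case is 22.
No size-2 selection achieves below 22.

22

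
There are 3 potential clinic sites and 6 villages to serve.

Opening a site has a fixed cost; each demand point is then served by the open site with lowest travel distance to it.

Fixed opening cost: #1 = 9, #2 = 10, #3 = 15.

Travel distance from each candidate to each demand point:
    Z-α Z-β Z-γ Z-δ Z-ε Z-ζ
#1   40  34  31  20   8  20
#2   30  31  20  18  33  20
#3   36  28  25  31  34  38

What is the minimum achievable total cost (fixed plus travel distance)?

146

Open {#1, #2}: assign each demand point to its cheapest open site.
  Z-α→#2 30, Z-β→#2 31, Z-γ→#2 20, Z-δ→#2 18, Z-ε→#1 8, Z-ζ→#1 20
  travel distance 127, fixed 19 → total 146.
Compare {#1, #2, #3}: travel distance 124 + fixed 34 = 158.
Compare {#1, #3}: travel distance 137 + fixed 24 = 161.
Compare {#1}: travel distance 153 + fixed 9 = 162.
All other subsets cost ≥ 158. Minimum total cost: 146.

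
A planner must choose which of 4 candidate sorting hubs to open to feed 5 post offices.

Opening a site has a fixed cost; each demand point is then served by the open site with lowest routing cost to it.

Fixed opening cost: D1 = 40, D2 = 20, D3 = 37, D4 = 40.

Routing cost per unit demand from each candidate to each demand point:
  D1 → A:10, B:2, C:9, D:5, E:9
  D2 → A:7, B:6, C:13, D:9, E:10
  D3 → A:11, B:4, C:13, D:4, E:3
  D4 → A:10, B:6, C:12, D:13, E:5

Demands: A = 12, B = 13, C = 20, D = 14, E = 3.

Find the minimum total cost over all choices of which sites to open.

Open {D1, D2}: assign each demand point to its cheapest open site.
  A→D2 12×7=84, B→D1 13×2=26, C→D1 20×9=180, D→D1 14×5=70, E→D1 3×9=27
  routing cost 387, fixed 60 → total 447.
Compare {D1, D2, D3}: routing cost 355 + fixed 97 = 452.
Compare {D1}: routing cost 423 + fixed 40 = 463.
Compare {D1, D3}: routing cost 391 + fixed 77 = 468.
All other subsets cost ≥ 452. Minimum total cost: 447.

447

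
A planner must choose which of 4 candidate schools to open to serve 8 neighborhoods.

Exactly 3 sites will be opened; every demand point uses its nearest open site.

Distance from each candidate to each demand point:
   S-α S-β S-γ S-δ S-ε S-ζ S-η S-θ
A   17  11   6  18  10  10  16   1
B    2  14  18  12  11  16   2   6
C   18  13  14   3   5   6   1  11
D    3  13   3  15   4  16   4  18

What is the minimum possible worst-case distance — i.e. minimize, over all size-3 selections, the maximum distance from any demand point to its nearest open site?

11

Open {A, B, C}.
  Farthest demand point is S-β at distance 11 (to A); all others are ≤ 11.
With {A, C, D} the worst case is 11.
With {A, B, D} the worst case is 12.
No size-3 selection achieves below 11.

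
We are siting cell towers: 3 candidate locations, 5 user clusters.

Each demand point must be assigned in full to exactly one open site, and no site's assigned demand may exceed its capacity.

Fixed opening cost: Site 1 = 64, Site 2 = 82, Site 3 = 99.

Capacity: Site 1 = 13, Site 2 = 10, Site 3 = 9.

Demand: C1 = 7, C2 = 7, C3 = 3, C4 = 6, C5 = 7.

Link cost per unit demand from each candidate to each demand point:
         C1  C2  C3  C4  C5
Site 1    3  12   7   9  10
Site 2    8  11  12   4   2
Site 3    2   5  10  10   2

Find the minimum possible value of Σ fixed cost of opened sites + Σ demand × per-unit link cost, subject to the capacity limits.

405

Open {Site 1, Site 2, Site 3}; cheapest assignment that respects the capacities:
  Site 1 (cap 13, load 13): C1, C4 — cost 7×3 + 6×9 = 75
  Site 2 (cap 10, load 10): C3, C5 — cost 3×12 + 7×2 = 50
  Site 3 (cap 9, load 7): C2 — cost 7×5 = 35
  Shipping 160, fixed 245 → total 405.
  Any other capacity-feasible assignment to {Site 1, Site 2, Site 3} ships for at least 160.
Total demand is 30 and no other set of sites has combined capacity ≥ 30, so {Site 1, Site 2, Site 3} is the only feasible choice of open sites. Minimum: 405.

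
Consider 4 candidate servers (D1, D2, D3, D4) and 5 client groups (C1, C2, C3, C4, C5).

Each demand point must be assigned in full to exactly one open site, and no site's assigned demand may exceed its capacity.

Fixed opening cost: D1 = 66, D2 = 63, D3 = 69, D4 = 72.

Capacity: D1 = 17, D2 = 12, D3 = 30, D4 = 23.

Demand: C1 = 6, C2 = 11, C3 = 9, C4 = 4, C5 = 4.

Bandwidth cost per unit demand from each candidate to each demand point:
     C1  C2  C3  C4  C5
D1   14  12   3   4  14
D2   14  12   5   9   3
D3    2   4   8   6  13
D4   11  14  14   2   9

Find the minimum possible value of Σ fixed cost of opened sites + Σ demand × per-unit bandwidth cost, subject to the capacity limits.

286

Open {D1, D3}; cheapest assignment that respects the capacities:
  D1 (cap 17, load 13): C3, C4 — cost 9×3 + 4×4 = 43
  D3 (cap 30, load 21): C1, C2, C5 — cost 6×2 + 11×4 + 4×13 = 108
  Shipping 151, fixed 135 → total 286.
  Any other capacity-feasible assignment to {D1, D3} ships for at least 151.
Compare {D2, D3}: its best feasible assignment gives total 296.
Compare {D1, D2, D3}: its best feasible assignment gives total 309.
Every other set of open sites that can feasibly serve all demand totals ≥ 296 even under its best assignment. Minimum: 286.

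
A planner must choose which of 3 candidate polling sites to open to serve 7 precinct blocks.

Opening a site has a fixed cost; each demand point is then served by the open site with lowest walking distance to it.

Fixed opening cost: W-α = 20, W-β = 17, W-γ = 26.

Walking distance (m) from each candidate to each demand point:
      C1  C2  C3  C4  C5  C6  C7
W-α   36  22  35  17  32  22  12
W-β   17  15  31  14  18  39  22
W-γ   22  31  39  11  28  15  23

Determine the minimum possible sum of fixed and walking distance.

166

Open {W-α, W-β}: assign each demand point to its cheapest open site.
  C1→W-β 17, C2→W-β 15, C3→W-β 31, C4→W-β 14, C5→W-β 18, C6→W-α 22, C7→W-α 12
  walking distance 129, fixed 37 → total 166.
Compare {W-β, W-γ}: walking distance 129 + fixed 43 = 172.
Compare {W-β}: walking distance 156 + fixed 17 = 173.
Compare {W-α, W-β, W-γ}: walking distance 119 + fixed 63 = 182.
All other subsets cost ≥ 172. Minimum total cost: 166.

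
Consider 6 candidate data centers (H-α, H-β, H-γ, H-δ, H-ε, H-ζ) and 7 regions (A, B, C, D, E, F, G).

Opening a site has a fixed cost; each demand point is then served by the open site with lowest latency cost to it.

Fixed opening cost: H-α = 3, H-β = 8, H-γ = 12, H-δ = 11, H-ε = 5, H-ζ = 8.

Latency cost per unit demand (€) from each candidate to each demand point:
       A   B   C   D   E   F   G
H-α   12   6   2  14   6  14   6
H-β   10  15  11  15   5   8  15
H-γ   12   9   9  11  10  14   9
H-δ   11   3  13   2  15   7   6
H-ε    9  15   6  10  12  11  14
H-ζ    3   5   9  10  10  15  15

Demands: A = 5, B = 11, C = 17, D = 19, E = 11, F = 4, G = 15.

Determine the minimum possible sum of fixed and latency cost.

Open {H-α, H-β, H-δ, H-ζ}: assign each demand point to its cheapest open site.
  A→H-ζ 5×3=15, B→H-δ 11×3=33, C→H-α 17×2=34, D→H-δ 19×2=38, E→H-β 11×5=55, F→H-δ 4×7=28, G→H-α 15×6=90
  latency cost 293, fixed 30 → total 323.
Compare {H-α, H-δ, H-ζ}: latency cost 304 + fixed 22 = 326.
Compare {H-α, H-β, H-δ, H-ε, H-ζ}: latency cost 293 + fixed 35 = 328.
Compare {H-α, H-δ, H-ε, H-ζ}: latency cost 304 + fixed 27 = 331.
All other subsets cost ≥ 326. Minimum total cost: 323.

323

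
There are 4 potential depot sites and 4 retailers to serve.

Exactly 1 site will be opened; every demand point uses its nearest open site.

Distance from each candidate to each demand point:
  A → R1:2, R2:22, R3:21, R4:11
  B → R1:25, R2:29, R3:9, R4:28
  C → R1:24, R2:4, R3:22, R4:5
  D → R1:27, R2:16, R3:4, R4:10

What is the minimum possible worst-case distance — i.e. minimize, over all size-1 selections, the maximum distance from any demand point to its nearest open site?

Open {A}.
  Farthest demand point is R2 at distance 22 (to A); all others are ≤ 22.
With {C} the worst case is 24.
With {D} the worst case is 27.
No size-1 selection achieves below 22.

22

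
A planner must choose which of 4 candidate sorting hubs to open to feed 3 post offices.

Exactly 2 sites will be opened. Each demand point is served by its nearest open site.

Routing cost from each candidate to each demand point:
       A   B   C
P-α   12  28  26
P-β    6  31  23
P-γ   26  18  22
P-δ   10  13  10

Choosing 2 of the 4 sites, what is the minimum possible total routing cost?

Open {P-β, P-δ}.
  A→P-β 6, B→P-δ 13, C→P-δ 10  ⇒ total 29.
Compare {P-α, P-δ}: total 33.
Compare {P-γ, P-δ}: total 33.
No size-2 selection does better; minimum is 29.

29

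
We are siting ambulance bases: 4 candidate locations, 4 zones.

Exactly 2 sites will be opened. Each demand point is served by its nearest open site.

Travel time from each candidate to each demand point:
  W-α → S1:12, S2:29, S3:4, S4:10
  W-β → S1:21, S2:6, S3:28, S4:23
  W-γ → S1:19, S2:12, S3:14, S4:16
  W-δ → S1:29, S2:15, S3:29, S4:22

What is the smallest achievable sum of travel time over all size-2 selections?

Open {W-α, W-β}.
  S1→W-α 12, S2→W-β 6, S3→W-α 4, S4→W-α 10  ⇒ total 32.
Compare {W-α, W-γ}: total 38.
Compare {W-α, W-δ}: total 41.
No size-2 selection does better; minimum is 32.

32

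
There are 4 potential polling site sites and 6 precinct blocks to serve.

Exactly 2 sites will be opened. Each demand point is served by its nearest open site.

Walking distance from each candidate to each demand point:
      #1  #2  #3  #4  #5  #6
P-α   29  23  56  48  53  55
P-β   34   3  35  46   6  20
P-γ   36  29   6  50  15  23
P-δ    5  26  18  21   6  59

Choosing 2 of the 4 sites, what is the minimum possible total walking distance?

Open {P-β, P-δ}.
  #1→P-δ 5, #2→P-β 3, #3→P-δ 18, #4→P-δ 21, #5→P-β 6, #6→P-β 20  ⇒ total 73.
Compare {P-γ, P-δ}: total 87.
Compare {P-β, P-γ}: total 115.
No size-2 selection does better; minimum is 73.

73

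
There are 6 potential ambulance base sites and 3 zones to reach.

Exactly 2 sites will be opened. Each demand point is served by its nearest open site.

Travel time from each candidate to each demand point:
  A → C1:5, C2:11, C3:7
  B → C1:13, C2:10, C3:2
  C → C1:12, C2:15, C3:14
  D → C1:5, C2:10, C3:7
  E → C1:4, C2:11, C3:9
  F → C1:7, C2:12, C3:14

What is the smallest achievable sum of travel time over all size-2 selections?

16

Open {B, E}.
  C1→E 4, C2→B 10, C3→B 2  ⇒ total 16.
Compare {A, B}: total 17.
Compare {B, D}: total 17.
No size-2 selection does better; minimum is 16.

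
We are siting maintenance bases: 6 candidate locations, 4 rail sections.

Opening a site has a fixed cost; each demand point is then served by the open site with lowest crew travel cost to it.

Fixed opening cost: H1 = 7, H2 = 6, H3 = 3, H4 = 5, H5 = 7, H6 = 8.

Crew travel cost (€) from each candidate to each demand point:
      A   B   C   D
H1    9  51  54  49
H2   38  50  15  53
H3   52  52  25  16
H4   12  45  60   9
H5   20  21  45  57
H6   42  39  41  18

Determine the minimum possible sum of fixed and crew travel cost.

75

Open {H2, H4, H5}: assign each demand point to its cheapest open site.
  A→H4 12, B→H5 21, C→H2 15, D→H4 9
  crew travel cost 57, fixed 18 → total 75.
Compare {H2, H3, H4, H5}: crew travel cost 57 + fixed 21 = 78.
Compare {H1, H2, H4, H5}: crew travel cost 54 + fixed 25 = 79.
Compare {H3, H4, H5}: crew travel cost 67 + fixed 15 = 82.
All other subsets cost ≥ 78. Minimum total cost: 75.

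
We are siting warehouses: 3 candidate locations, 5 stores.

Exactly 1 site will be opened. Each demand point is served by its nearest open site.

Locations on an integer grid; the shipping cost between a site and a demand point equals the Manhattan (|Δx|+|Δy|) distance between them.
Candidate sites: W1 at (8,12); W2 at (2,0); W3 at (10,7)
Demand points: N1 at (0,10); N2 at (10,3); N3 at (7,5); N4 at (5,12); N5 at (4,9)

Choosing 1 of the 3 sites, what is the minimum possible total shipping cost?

39

Open {W1}.
  N1→W1 10, N2→W1 11, N3→W1 8, N4→W1 3, N5→W1 7  ⇒ total 39.
Compare {W3}: total 40.
Compare {W2}: total 59.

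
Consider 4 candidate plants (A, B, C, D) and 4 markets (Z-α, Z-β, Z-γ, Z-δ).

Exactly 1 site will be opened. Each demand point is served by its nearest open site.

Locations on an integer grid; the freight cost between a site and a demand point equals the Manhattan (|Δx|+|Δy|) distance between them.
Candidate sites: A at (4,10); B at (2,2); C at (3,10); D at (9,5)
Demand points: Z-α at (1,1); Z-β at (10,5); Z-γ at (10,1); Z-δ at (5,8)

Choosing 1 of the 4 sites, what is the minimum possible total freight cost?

25

Open {D}.
  Z-α→D 12, Z-β→D 1, Z-γ→D 5, Z-δ→D 7  ⇒ total 25.
Compare {B}: total 31.
Compare {A}: total 41.
No size-1 selection does better; minimum is 25.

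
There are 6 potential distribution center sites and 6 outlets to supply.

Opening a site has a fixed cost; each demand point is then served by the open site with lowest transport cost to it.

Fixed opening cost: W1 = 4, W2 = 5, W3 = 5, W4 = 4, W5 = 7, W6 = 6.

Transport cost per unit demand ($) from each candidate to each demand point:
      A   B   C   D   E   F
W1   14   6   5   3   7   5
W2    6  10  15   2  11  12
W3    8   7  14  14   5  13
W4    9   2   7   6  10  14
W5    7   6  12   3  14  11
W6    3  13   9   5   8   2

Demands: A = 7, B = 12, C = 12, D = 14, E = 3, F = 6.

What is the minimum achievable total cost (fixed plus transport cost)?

Open {W1, W2, W3, W4, W6}: assign each demand point to its cheapest open site.
  A→W6 7×3=21, B→W4 12×2=24, C→W1 12×5=60, D→W2 14×2=28, E→W3 3×5=15, F→W6 6×2=12
  transport cost 160, fixed 24 → total 184.
Compare {W1, W2, W4, W6}: transport cost 166 + fixed 19 = 185.
Compare {W1, W2, W3, W4, W5, W6}: transport cost 160 + fixed 31 = 191.
Compare {W1, W2, W4, W5, W6}: transport cost 166 + fixed 26 = 192.
All other subsets cost ≥ 185. Minimum total cost: 184.

184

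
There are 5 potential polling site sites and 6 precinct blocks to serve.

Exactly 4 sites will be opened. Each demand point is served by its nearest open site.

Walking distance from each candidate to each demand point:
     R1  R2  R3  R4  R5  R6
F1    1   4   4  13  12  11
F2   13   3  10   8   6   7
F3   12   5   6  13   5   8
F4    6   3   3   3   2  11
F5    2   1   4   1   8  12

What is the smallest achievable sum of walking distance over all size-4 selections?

Open {F1, F2, F4, F5}.
  R1→F1 1, R2→F5 1, R3→F4 3, R4→F5 1, R5→F4 2, R6→F2 7  ⇒ total 15.
Compare {F1, F3, F4, F5}: total 16.
Compare {F2, F3, F4, F5}: total 16.
No size-4 selection does better; minimum is 15.

15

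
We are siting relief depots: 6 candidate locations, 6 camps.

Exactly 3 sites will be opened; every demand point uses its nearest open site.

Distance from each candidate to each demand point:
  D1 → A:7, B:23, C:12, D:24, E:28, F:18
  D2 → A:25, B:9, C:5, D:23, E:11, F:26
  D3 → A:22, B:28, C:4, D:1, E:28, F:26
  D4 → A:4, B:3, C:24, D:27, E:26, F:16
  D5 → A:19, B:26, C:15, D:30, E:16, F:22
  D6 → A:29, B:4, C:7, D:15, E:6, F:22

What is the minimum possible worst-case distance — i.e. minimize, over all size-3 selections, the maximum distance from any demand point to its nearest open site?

16

Open {D1, D4, D6}.
  Farthest demand point is F at distance 16 (to D4); all others are ≤ 16.
With {D2, D3, D4} the worst case is 16.
With {D2, D4, D6} the worst case is 16.
No size-3 selection achieves below 16.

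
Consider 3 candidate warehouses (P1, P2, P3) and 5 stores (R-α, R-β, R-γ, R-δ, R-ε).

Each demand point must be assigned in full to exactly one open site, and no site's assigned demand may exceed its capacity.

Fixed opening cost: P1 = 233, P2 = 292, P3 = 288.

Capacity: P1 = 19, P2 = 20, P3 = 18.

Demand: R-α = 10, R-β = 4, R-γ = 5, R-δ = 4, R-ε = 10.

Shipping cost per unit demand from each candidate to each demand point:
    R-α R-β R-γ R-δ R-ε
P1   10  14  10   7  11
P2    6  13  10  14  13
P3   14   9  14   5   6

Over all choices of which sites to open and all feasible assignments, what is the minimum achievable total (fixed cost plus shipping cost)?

Open {P1, P3}; cheapest assignment that respects the capacities:
  P1 (cap 19, load 15): R-α, R-γ — cost 10×10 + 5×10 = 150
  P3 (cap 18, load 18): R-β, R-δ, R-ε — cost 4×9 + 4×5 + 10×6 = 116
  Shipping 266, fixed 521 → total 787.
  Any other capacity-feasible assignment to {P1, P3} ships for at least 266.
Compare {P2, P3}: its best feasible assignment gives total 806.
Compare {P1, P2}: its best feasible assignment gives total 825.
Every other set of open sites that can feasibly serve all demand totals ≥ 806 even under its best assignment. Minimum: 787.

787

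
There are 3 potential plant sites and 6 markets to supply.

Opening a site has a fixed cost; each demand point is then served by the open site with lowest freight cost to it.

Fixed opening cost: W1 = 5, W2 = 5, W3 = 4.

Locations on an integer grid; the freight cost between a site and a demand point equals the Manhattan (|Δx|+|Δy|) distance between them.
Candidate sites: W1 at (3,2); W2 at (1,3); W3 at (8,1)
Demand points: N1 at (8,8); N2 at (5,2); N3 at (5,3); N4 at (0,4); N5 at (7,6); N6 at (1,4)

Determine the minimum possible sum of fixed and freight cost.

33

Open {W2, W3}: assign each demand point to its cheapest open site.
  N1→W3 7, N2→W3 4, N3→W2 4, N4→W2 2, N5→W3 6, N6→W2 1
  freight cost 24, fixed 9 → total 33.
Compare {W1, W2, W3}: freight cost 21 + fixed 14 = 35.
Compare {W1, W3}: freight cost 27 + fixed 9 = 36.
Compare {W1, W2}: freight cost 27 + fixed 10 = 37.
All other subsets cost ≥ 35. Minimum total cost: 33.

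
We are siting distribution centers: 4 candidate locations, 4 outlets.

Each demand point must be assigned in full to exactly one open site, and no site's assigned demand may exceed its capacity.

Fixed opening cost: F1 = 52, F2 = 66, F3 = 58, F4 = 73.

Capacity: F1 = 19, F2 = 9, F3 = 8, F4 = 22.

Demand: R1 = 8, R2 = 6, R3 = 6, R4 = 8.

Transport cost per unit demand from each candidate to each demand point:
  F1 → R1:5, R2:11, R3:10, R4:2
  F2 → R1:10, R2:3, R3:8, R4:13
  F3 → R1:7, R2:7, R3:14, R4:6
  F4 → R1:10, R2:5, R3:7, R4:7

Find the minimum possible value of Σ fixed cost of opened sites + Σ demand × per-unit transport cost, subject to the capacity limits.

253

Open {F1, F4}; cheapest assignment that respects the capacities:
  F1 (cap 19, load 16): R1, R4 — cost 8×5 + 8×2 = 56
  F4 (cap 22, load 12): R2, R3 — cost 6×5 + 6×7 = 72
  Shipping 128, fixed 125 → total 253.
  Any other capacity-feasible assignment to {F1, F4} ships for at least 128.
Compare {F1, F2, F4}: its best feasible assignment gives total 307.
Compare {F1, F3, F4}: its best feasible assignment gives total 311.
Every other set of open sites that can feasibly serve all demand totals ≥ 307 even under its best assignment. Minimum: 253.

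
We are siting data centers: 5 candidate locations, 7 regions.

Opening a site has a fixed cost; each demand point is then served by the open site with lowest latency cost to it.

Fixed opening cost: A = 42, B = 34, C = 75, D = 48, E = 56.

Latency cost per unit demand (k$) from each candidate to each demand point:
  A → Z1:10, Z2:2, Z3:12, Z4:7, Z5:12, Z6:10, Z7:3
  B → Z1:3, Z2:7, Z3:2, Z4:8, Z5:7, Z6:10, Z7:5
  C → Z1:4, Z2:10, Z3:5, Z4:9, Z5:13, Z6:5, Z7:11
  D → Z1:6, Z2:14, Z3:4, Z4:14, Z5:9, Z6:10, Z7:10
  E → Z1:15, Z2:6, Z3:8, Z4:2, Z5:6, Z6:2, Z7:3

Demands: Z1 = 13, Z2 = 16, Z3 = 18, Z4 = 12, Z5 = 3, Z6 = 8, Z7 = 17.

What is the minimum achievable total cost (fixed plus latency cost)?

Open {A, B, E}: assign each demand point to its cheapest open site.
  Z1→B 13×3=39, Z2→A 16×2=32, Z3→B 18×2=36, Z4→E 12×2=24, Z5→E 3×6=18, Z6→E 8×2=16, Z7→A 17×3=51
  latency cost 216, fixed 132 → total 348.
Compare {B, E}: latency cost 280 + fixed 90 = 370.
Compare {A, B, D, E}: latency cost 216 + fixed 180 = 396.
Compare {B, D, E}: latency cost 280 + fixed 138 = 418.
All other subsets cost ≥ 370. Minimum total cost: 348.

348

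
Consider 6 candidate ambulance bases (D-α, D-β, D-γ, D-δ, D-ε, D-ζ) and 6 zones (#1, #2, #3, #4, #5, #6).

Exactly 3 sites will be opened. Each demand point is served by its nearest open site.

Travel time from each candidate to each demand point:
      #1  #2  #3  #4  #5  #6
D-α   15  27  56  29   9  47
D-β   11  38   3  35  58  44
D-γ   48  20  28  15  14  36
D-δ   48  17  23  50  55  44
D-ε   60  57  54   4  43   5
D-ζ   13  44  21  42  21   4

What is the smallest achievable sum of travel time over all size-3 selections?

Open {D-β, D-γ, D-ε}.
  #1→D-β 11, #2→D-γ 20, #3→D-β 3, #4→D-ε 4, #5→D-γ 14, #6→D-ε 5  ⇒ total 57.
Compare {D-α, D-β, D-ε}: total 59.
Compare {D-β, D-γ, D-ζ}: total 67.
No size-3 selection does better; minimum is 57.

57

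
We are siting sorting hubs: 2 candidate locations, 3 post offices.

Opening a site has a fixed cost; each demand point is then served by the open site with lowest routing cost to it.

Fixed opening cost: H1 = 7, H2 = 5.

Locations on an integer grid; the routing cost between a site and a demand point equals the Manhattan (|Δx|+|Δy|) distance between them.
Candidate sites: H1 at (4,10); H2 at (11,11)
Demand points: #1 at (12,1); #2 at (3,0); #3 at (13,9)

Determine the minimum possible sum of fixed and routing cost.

38

Open {H1, H2}: assign each demand point to its cheapest open site.
  #1→H2 11, #2→H1 11, #3→H2 4
  routing cost 26, fixed 12 → total 38.
Compare {H2}: routing cost 34 + fixed 5 = 39.
Compare {H1}: routing cost 38 + fixed 7 = 45.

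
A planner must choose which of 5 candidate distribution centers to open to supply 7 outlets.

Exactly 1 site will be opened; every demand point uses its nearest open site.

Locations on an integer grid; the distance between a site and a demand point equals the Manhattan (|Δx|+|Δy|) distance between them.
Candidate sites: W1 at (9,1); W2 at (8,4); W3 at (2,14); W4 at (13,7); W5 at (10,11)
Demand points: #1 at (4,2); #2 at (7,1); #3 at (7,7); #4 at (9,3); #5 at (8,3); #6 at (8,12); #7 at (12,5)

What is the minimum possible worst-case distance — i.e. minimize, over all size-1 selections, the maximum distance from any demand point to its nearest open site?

8

Open {W2}.
  Farthest demand point is #6 at distance 8 (to W2); all others are ≤ 8.
With {W1} the worst case is 12.
With {W4} the worst case is 14.
No size-1 selection achieves below 8.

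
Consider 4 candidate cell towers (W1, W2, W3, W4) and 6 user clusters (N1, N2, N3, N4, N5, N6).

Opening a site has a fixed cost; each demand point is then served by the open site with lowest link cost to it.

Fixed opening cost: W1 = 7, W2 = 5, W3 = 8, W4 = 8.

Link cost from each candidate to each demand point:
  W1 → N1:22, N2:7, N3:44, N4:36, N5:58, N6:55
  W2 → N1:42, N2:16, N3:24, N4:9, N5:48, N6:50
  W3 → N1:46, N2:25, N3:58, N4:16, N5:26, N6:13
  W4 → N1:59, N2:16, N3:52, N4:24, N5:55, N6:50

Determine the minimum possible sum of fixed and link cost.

121

Open {W1, W2, W3}: assign each demand point to its cheapest open site.
  N1→W1 22, N2→W1 7, N3→W2 24, N4→W2 9, N5→W3 26, N6→W3 13
  link cost 101, fixed 20 → total 121.
Compare {W1, W2, W3, W4}: link cost 101 + fixed 28 = 129.
Compare {W1, W3}: link cost 128 + fixed 15 = 143.
Compare {W2, W3}: link cost 130 + fixed 13 = 143.
All other subsets cost ≥ 129. Minimum total cost: 121.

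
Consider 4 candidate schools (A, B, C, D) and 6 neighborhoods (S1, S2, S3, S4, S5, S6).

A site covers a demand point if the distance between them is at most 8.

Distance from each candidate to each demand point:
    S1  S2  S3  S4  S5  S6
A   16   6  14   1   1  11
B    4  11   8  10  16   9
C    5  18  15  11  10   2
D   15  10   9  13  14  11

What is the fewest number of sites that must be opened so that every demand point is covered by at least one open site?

3

Coverage sets (demand points within 8 of each site):
  A: {S2, S4, S5}
  B: {S1, S3}
  C: {S1, S6}
  D: {}
No 2 sites suffice: every size-2 union leaves at least one demand point uncovered.
But {A, B, C} covers everything, so the minimum is 3.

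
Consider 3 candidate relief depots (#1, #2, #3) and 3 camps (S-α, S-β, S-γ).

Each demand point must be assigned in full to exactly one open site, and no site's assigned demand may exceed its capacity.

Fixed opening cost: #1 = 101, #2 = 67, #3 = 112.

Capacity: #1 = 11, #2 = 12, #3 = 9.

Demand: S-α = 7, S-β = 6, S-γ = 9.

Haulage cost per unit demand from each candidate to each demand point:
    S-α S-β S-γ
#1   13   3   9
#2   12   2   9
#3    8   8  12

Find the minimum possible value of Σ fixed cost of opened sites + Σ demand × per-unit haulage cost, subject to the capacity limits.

429

Open {#1, #2, #3}; cheapest assignment that respects the capacities:
  #1 (cap 11, load 9): S-γ — cost 9×9 = 81
  #2 (cap 12, load 6): S-β — cost 6×2 = 12
  #3 (cap 9, load 7): S-α — cost 7×8 = 56
  Shipping 149, fixed 280 → total 429.
  Any other capacity-feasible assignment to {#1, #2, #3} ships for at least 149.
Total demand is 22; every other set of sites either has combined capacity below 22 or cannot fit the demands without splitting one across sites, so {#1, #2, #3} is the only feasible choice of open sites. Minimum: 429.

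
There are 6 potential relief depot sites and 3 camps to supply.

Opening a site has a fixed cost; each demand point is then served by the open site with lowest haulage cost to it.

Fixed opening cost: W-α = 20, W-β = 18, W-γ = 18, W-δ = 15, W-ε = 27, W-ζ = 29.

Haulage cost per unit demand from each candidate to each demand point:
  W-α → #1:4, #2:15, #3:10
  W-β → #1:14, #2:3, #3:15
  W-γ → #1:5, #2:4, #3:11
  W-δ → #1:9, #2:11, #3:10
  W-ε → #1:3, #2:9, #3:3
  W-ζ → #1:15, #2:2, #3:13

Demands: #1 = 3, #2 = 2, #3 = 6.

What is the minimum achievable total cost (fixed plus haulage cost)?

72

Open {W-ε}: assign each demand point to its cheapest open site.
  #1→W-ε 3×3=9, #2→W-ε 2×9=18, #3→W-ε 6×3=18
  haulage cost 45, fixed 27 → total 72.
Compare {W-β, W-ε}: haulage cost 33 + fixed 45 = 78.
Compare {W-γ, W-ε}: haulage cost 35 + fixed 45 = 80.
Compare {W-δ, W-ε}: haulage cost 45 + fixed 42 = 87.
All other subsets cost ≥ 78. Minimum total cost: 72.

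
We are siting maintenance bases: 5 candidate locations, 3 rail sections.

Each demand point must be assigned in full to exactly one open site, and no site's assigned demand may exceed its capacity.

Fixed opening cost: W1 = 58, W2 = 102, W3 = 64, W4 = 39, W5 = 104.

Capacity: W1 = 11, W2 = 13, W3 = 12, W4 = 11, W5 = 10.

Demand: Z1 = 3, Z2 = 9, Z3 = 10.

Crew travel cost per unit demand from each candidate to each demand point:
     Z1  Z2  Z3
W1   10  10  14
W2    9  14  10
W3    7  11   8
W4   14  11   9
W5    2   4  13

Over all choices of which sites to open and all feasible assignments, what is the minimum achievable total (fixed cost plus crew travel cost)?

Open {W3, W4}; cheapest assignment that respects the capacities:
  W3 (cap 12, load 12): Z1, Z2 — cost 3×7 + 9×11 = 120
  W4 (cap 11, load 10): Z3 — cost 10×9 = 90
  Shipping 210, fixed 103 → total 313.
  Any other capacity-feasible assignment to {W3, W4} ships for at least 210.
Compare {W3, W4, W5}: its best feasible assignment gives total 354.
Compare {W1, W4, W5}: its best feasible assignment gives total 357.
Every other set of open sites that can feasibly serve all demand totals ≥ 354 even under its best assignment. Minimum: 313.

313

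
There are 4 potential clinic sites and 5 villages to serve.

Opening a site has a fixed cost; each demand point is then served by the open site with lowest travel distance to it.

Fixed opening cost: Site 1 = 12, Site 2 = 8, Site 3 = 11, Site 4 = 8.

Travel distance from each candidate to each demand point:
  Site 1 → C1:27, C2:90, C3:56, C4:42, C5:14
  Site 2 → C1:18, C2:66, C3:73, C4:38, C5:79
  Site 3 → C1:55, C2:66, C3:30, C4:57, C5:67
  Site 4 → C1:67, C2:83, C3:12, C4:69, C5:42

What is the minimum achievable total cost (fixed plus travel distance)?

176

Open {Site 1, Site 2, Site 4}: assign each demand point to its cheapest open site.
  C1→Site 2 18, C2→Site 2 66, C3→Site 4 12, C4→Site 2 38, C5→Site 1 14
  travel distance 148, fixed 28 → total 176.
Compare {Site 1, Site 2, Site 3, Site 4}: travel distance 148 + fixed 39 = 187.
Compare {Site 2, Site 4}: travel distance 176 + fixed 16 = 192.
Compare {Site 1, Site 3, Site 4}: travel distance 161 + fixed 31 = 192.
All other subsets cost ≥ 187. Minimum total cost: 176.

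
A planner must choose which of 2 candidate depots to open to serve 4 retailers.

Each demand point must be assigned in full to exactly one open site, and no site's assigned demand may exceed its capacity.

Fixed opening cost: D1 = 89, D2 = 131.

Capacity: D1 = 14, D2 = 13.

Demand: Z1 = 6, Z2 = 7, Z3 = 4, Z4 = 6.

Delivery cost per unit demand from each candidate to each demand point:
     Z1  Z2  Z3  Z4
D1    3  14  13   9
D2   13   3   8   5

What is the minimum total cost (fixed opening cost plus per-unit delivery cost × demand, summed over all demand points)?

Open {D1, D2}; cheapest assignment that respects the capacities:
  D1 (cap 14, load 10): Z1, Z3 — cost 6×3 + 4×13 = 70
  D2 (cap 13, load 13): Z2, Z4 — cost 7×3 + 6×5 = 51
  Shipping 121, fixed 220 → total 341.
  Any other capacity-feasible assignment to {D1, D2} ships for at least 121.
Total demand is 23 and no other set of sites has combined capacity ≥ 23, so {D1, D2} is the only feasible choice of open sites. Minimum: 341.

341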